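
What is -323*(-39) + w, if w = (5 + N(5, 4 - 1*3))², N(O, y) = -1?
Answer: 12613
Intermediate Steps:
w = 16 (w = (5 - 1)² = 4² = 16)
-323*(-39) + w = -323*(-39) + 16 = 12597 + 16 = 12613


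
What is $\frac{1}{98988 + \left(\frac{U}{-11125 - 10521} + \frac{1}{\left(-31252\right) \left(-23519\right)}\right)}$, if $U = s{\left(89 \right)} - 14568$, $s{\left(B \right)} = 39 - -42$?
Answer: $\frac{7955075873524}{787462374655264913} \approx 1.0102 \cdot 10^{-5}$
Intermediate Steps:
$s{\left(B \right)} = 81$ ($s{\left(B \right)} = 39 + 42 = 81$)
$U = -14487$ ($U = 81 - 14568 = -14487$)
$\frac{1}{98988 + \left(\frac{U}{-11125 - 10521} + \frac{1}{\left(-31252\right) \left(-23519\right)}\right)} = \frac{1}{98988 - \left(\frac{14487}{-11125 - 10521} - \frac{1}{\left(-31252\right) \left(-23519\right)}\right)} = \frac{1}{98988 - \left(- \frac{1}{735015788} + \frac{14487}{-21646}\right)} = \frac{1}{98988 + \left(\left(-14487\right) \left(- \frac{1}{21646}\right) + \frac{1}{735015788}\right)} = \frac{1}{98988 + \left(\frac{14487}{21646} + \frac{1}{735015788}\right)} = \frac{1}{98988 + \frac{5324086871201}{7955075873524}} = \frac{1}{\frac{787462374655264913}{7955075873524}} = \frac{7955075873524}{787462374655264913}$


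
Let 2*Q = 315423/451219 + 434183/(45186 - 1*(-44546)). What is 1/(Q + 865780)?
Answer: 80977566616/70108981839956193 ≈ 1.1550e-6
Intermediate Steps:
Q = 224215155713/80977566616 (Q = (315423/451219 + 434183/(45186 - 1*(-44546)))/2 = (315423*(1/451219) + 434183/(45186 + 44546))/2 = (315423/451219 + 434183/89732)/2 = (½)*(224215155713/40488783308) = 224215155713/80977566616 ≈ 2.7689)
1/(Q + 865780) = 1/(224215155713/80977566616 + 865780) = 1/(70108981839956193/80977566616) = 80977566616/70108981839956193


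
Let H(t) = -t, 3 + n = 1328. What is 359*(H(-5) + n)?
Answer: 477470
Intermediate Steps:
n = 1325 (n = -3 + 1328 = 1325)
359*(H(-5) + n) = 359*(-1*(-5) + 1325) = 359*(5 + 1325) = 359*1330 = 477470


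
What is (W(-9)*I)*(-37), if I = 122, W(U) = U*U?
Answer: -365634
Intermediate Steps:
W(U) = U²
(W(-9)*I)*(-37) = ((-9)²*122)*(-37) = (81*122)*(-37) = 9882*(-37) = -365634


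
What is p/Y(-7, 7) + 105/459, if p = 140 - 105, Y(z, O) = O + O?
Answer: 835/306 ≈ 2.7288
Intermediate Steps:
Y(z, O) = 2*O
p = 35
p/Y(-7, 7) + 105/459 = 35/((2*7)) + 105/459 = 35/14 + 105*(1/459) = 35*(1/14) + 35/153 = 5/2 + 35/153 = 835/306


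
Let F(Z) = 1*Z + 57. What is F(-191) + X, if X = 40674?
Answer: 40540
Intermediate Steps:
F(Z) = 57 + Z (F(Z) = Z + 57 = 57 + Z)
F(-191) + X = (57 - 191) + 40674 = -134 + 40674 = 40540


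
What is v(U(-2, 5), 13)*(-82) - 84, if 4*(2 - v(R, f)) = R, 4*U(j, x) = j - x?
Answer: -2271/8 ≈ -283.88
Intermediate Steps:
U(j, x) = -x/4 + j/4 (U(j, x) = (j - x)/4 = -x/4 + j/4)
v(R, f) = 2 - R/4
v(U(-2, 5), 13)*(-82) - 84 = (2 - (-1/4*5 + (1/4)*(-2))/4)*(-82) - 84 = (2 - (-5/4 - 1/2)/4)*(-82) - 84 = (2 - 1/4*(-7/4))*(-82) - 84 = (2 + 7/16)*(-82) - 84 = (39/16)*(-82) - 84 = -1599/8 - 84 = -2271/8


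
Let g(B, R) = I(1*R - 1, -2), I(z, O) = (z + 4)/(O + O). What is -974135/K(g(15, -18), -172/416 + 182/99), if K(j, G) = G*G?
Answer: -103265729012160/215238241 ≈ -4.7977e+5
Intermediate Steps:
I(z, O) = (4 + z)/(2*O) (I(z, O) = (4 + z)/((2*O)) = (4 + z)*(1/(2*O)) = (4 + z)/(2*O))
g(B, R) = -3/4 - R/4 (g(B, R) = (1/2)*(4 + (1*R - 1))/(-2) = (1/2)*(-1/2)*(4 + (R - 1)) = (1/2)*(-1/2)*(4 + (-1 + R)) = (1/2)*(-1/2)*(3 + R) = -3/4 - R/4)
K(j, G) = G**2
-974135/K(g(15, -18), -172/416 + 182/99) = -974135/(-172/416 + 182/99)**2 = -974135/(-172*1/416 + 182*(1/99))**2 = -974135/(-43/104 + 182/99)**2 = -974135/((14671/10296)**2) = -974135/215238241/106007616 = -974135*106007616/215238241 = -103265729012160/215238241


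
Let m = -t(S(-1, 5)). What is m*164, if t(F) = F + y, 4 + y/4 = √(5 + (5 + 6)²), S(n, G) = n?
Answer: 2788 - 1968*√14 ≈ -4575.6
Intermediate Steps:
y = -16 + 12*√14 (y = -16 + 4*√(5 + (5 + 6)²) = -16 + 4*√(5 + 11²) = -16 + 4*√(5 + 121) = -16 + 4*√126 = -16 + 4*(3*√14) = -16 + 12*√14 ≈ 28.900)
t(F) = -16 + F + 12*√14 (t(F) = F + (-16 + 12*√14) = -16 + F + 12*√14)
m = 17 - 12*√14 (m = -(-16 - 1 + 12*√14) = -(-17 + 12*√14) = 17 - 12*√14 ≈ -27.900)
m*164 = (17 - 12*√14)*164 = 2788 - 1968*√14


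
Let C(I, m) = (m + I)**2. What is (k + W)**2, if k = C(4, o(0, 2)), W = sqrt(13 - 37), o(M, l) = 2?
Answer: 1272 + 144*I*sqrt(6) ≈ 1272.0 + 352.73*I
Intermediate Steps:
W = 2*I*sqrt(6) (W = sqrt(-24) = 2*I*sqrt(6) ≈ 4.899*I)
C(I, m) = (I + m)**2
k = 36 (k = (4 + 2)**2 = 6**2 = 36)
(k + W)**2 = (36 + 2*I*sqrt(6))**2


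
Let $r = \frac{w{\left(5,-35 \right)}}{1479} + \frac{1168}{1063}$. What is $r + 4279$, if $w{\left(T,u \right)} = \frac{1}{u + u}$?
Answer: $\frac{471035098787}{110052390} \approx 4280.1$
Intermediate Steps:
$w{\left(T,u \right)} = \frac{1}{2 u}$
$r = \frac{120921977}{110052390}$ ($r = \frac{\frac{1}{2} \frac{1}{-35}}{1479} + \frac{1168}{1063} = \frac{1}{2} \left(- \frac{1}{35}\right) \frac{1}{1479} + 1168 \cdot \frac{1}{1063} = \left(- \frac{1}{70}\right) \frac{1}{1479} + \frac{1168}{1063} = - \frac{1}{103530} + \frac{1168}{1063} = \frac{120921977}{110052390} \approx 1.0988$)
$r + 4279 = \frac{120921977}{110052390} + 4279 = \frac{471035098787}{110052390}$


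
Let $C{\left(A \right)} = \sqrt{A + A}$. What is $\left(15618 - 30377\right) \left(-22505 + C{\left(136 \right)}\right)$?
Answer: $332151295 - 59036 \sqrt{17} \approx 3.3191 \cdot 10^{8}$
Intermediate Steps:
$C{\left(A \right)} = \sqrt{2} \sqrt{A}$ ($C{\left(A \right)} = \sqrt{2 A} = \sqrt{2} \sqrt{A}$)
$\left(15618 - 30377\right) \left(-22505 + C{\left(136 \right)}\right) = \left(15618 - 30377\right) \left(-22505 + \sqrt{2} \sqrt{136}\right) = - 14759 \left(-22505 + \sqrt{2} \cdot 2 \sqrt{34}\right) = - 14759 \left(-22505 + 4 \sqrt{17}\right) = 332151295 - 59036 \sqrt{17}$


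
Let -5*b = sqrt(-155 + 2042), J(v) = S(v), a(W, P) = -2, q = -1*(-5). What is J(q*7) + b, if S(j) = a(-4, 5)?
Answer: -2 - sqrt(1887)/5 ≈ -10.688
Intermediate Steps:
q = 5
S(j) = -2
J(v) = -2
b = -sqrt(1887)/5 (b = -sqrt(-155 + 2042)/5 = -sqrt(1887)/5 ≈ -8.6879)
J(q*7) + b = -2 - sqrt(1887)/5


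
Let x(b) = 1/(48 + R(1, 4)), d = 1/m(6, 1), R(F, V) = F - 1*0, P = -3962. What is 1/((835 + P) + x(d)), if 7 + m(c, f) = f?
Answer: -49/153222 ≈ -0.00031980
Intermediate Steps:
R(F, V) = F (R(F, V) = F + 0 = F)
m(c, f) = -7 + f
d = -⅙ (d = 1/(-7 + 1) = 1/(-6) = -⅙ ≈ -0.16667)
x(b) = 1/49 (x(b) = 1/(48 + 1) = 1/49)
1/((835 + P) + x(d)) = 1/((835 - 3962) + 1/49) = 1/(-3127 + 1/49) = 1/(-153222/49) = -49/153222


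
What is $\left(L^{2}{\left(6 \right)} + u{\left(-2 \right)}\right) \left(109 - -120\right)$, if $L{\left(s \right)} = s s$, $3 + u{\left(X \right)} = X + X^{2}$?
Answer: $296555$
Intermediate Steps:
$u{\left(X \right)} = -3 + X + X^{2}$ ($u{\left(X \right)} = -3 + \left(X + X^{2}\right) = -3 + X + X^{2}$)
$L{\left(s \right)} = s^{2}$
$\left(L^{2}{\left(6 \right)} + u{\left(-2 \right)}\right) \left(109 - -120\right) = \left(\left(6^{2}\right)^{2} - \left(5 - 4\right)\right) \left(109 - -120\right) = \left(36^{2} - 1\right) \left(109 + 120\right) = \left(1296 - 1\right) 229 = 1295 \cdot 229 = 296555$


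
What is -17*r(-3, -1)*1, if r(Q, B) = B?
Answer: 17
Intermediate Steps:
-17*r(-3, -1)*1 = -17*(-1)*1 = 17*1 = 17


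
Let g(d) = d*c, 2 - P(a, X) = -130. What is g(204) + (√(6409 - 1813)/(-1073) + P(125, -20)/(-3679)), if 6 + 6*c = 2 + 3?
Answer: -125218/3679 - 2*√1149/1073 ≈ -34.099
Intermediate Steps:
c = -⅙ (c = -1 + (2 + 3)/6 = -1 + (⅙)*5 = -1 + ⅚ = -⅙ ≈ -0.16667)
P(a, X) = 132 (P(a, X) = 2 - 1*(-130) = 2 + 130 = 132)
g(d) = -d/6 (g(d) = d*(-⅙) = -d/6)
g(204) + (√(6409 - 1813)/(-1073) + P(125, -20)/(-3679)) = -⅙*204 + (√(6409 - 1813)/(-1073) + 132/(-3679)) = -34 + (√4596*(-1/1073) + 132*(-1/3679)) = -34 + ((2*√1149)*(-1/1073) - 132/3679) = -34 + (-2*√1149/1073 - 132/3679) = -34 + (-132/3679 - 2*√1149/1073) = -125218/3679 - 2*√1149/1073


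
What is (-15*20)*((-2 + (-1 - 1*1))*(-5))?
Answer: -6000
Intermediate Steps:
(-15*20)*((-2 + (-1 - 1*1))*(-5)) = -300*(-2 + (-1 - 1))*(-5) = -300*(-2 - 2)*(-5) = -(-1200)*(-5) = -300*20 = -6000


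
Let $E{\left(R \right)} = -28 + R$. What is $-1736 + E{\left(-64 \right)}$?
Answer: $-1828$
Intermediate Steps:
$-1736 + E{\left(-64 \right)} = -1736 - 92 = -1828$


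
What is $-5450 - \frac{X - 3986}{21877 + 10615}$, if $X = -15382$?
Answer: $- \frac{44265508}{8123} \approx -5449.4$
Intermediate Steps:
$-5450 - \frac{X - 3986}{21877 + 10615} = -5450 - \frac{-15382 - 3986}{21877 + 10615} = -5450 - - \frac{19368}{32492} = -5450 - \left(-19368\right) \frac{1}{32492} = -5450 - - \frac{4842}{8123} = -5450 + \frac{4842}{8123} = - \frac{44265508}{8123}$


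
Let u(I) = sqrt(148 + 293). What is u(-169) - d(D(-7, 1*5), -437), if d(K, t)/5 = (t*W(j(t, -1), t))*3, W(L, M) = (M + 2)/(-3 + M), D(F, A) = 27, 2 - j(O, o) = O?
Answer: 572133/88 ≈ 6501.5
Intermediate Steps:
j(O, o) = 2 - O
W(L, M) = (2 + M)/(-3 + M)
u(I) = 21 (u(I) = sqrt(441) = 21)
d(K, t) = 15*t*(2 + t)/(-3 + t) (d(K, t) = 5*((t*((2 + t)/(-3 + t)))*3) = 5*((t*(2 + t)/(-3 + t))*3) = 5*(3*t*(2 + t)/(-3 + t)) = 15*t*(2 + t)/(-3 + t))
u(-169) - d(D(-7, 1*5), -437) = 21 - 15*(-437)*(2 - 437)/(-3 - 437) = 21 - 15*(-437)*(-435)/(-440) = 21 - 15*(-437)*(-1)*(-435)/440 = 21 - 1*(-570285/88) = 21 + 570285/88 = 572133/88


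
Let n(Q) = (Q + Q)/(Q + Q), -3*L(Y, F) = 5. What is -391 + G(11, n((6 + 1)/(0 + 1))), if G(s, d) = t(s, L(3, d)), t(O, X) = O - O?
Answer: -391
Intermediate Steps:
L(Y, F) = -5/3 (L(Y, F) = -⅓*5 = -5/3)
n(Q) = 1 (n(Q) = (2*Q)/((2*Q)) = (2*Q)*(1/(2*Q)) = 1)
t(O, X) = 0
G(s, d) = 0
-391 + G(11, n((6 + 1)/(0 + 1))) = -391 + 0 = -391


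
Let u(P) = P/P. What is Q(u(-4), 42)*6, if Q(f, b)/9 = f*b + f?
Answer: 2322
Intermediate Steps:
u(P) = 1
Q(f, b) = 9*f + 9*b*f (Q(f, b) = 9*(f*b + f) = 9*(b*f + f) = 9*(f + b*f) = 9*f + 9*b*f)
Q(u(-4), 42)*6 = (9*1*(1 + 42))*6 = (9*1*43)*6 = 387*6 = 2322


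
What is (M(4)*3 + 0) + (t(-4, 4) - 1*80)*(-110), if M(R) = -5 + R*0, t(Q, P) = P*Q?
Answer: 10545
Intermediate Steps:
M(R) = -5 (M(R) = -5 + 0 = -5)
(M(4)*3 + 0) + (t(-4, 4) - 1*80)*(-110) = (-5*3 + 0) + (4*(-4) - 1*80)*(-110) = (-15 + 0) + (-16 - 80)*(-110) = -15 - 96*(-110) = -15 + 10560 = 10545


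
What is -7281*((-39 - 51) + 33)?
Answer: 415017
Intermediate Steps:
-7281*((-39 - 51) + 33) = -7281*(-90 + 33) = -7281*(-57) = 415017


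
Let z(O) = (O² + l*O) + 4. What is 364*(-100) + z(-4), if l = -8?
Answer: -36348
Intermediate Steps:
z(O) = 4 + O² - 8*O (z(O) = (O² - 8*O) + 4 = 4 + O² - 8*O)
364*(-100) + z(-4) = 364*(-100) + (4 + (-4)² - 8*(-4)) = -36400 + (4 + 16 + 32) = -36400 + 52 = -36348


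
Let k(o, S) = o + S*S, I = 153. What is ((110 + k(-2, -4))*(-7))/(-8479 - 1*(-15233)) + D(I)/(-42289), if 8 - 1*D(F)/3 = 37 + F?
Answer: -1269968/10985381 ≈ -0.11561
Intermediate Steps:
k(o, S) = o + S**2
D(F) = -87 - 3*F (D(F) = 24 - 3*(37 + F) = 24 + (-111 - 3*F) = -87 - 3*F)
((110 + k(-2, -4))*(-7))/(-8479 - 1*(-15233)) + D(I)/(-42289) = ((110 + (-2 + (-4)**2))*(-7))/(-8479 - 1*(-15233)) + (-87 - 3*153)/(-42289) = ((110 + (-2 + 16))*(-7))/(-8479 + 15233) + (-87 - 459)*(-1/42289) = ((110 + 14)*(-7))/6754 - 546*(-1/42289) = (124*(-7))*(1/6754) + 42/3253 = -868*1/6754 + 42/3253 = -434/3377 + 42/3253 = -1269968/10985381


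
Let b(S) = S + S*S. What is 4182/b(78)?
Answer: 697/1027 ≈ 0.67868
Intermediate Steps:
b(S) = S + S**2
4182/b(78) = 4182/((78*(1 + 78))) = 4182/((78*79)) = 4182/6162 = 4182*(1/6162) = 697/1027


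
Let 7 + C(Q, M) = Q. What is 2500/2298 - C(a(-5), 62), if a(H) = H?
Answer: 15038/1149 ≈ 13.088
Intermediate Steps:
C(Q, M) = -7 + Q
2500/2298 - C(a(-5), 62) = 2500/2298 - (-7 - 5) = 2500*(1/2298) - 1*(-12) = 1250/1149 + 12 = 15038/1149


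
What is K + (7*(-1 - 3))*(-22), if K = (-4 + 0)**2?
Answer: 632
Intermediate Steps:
K = 16 (K = (-4)**2 = 16)
K + (7*(-1 - 3))*(-22) = 16 + (7*(-1 - 3))*(-22) = 16 + (7*(-4))*(-22) = 16 - 28*(-22) = 16 + 616 = 632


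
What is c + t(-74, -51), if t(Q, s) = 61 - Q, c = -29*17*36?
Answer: -17613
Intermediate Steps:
c = -17748 (c = -493*36 = -17748)
c + t(-74, -51) = -17748 + (61 - 1*(-74)) = -17748 + (61 + 74) = -17748 + 135 = -17613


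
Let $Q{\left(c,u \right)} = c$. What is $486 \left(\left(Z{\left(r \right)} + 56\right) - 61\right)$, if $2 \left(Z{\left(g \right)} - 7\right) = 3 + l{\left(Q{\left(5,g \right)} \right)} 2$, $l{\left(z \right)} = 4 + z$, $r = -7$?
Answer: $6075$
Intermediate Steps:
$Z{\left(g \right)} = \frac{35}{2}$ ($Z{\left(g \right)} = 7 + \frac{3 + \left(4 + 5\right) 2}{2} = 7 + \frac{3 + 9 \cdot 2}{2} = 7 + \frac{3 + 18}{2} = 7 + \frac{1}{2} \cdot 21 = 7 + \frac{21}{2} = \frac{35}{2}$)
$486 \left(\left(Z{\left(r \right)} + 56\right) - 61\right) = 486 \left(\left(\frac{35}{2} + 56\right) - 61\right) = 486 \left(\frac{147}{2} - 61\right) = 486 \cdot \frac{25}{2} = 6075$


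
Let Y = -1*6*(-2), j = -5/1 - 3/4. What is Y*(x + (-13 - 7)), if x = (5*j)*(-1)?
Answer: 105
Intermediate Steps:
j = -23/4 (j = -5*1 - 3*¼ = -5 - ¾ = -23/4 ≈ -5.7500)
Y = 12 (Y = -6*(-2) = 12)
x = 115/4 (x = (5*(-23/4))*(-1) = -115/4*(-1) = 115/4 ≈ 28.750)
Y*(x + (-13 - 7)) = 12*(115/4 + (-13 - 7)) = 12*(115/4 - 20) = 12*(35/4) = 105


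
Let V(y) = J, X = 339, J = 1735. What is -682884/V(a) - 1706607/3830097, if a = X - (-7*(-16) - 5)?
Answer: -872824307631/2215072765 ≈ -394.04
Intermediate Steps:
a = 232 (a = 339 - (-7*(-16) - 5) = 339 - (112 - 5) = 339 - 1*107 = 339 - 107 = 232)
V(y) = 1735
-682884/V(a) - 1706607/3830097 = -682884/1735 - 1706607/3830097 = -682884*1/1735 - 1706607*1/3830097 = -682884/1735 - 568869/1276699 = -872824307631/2215072765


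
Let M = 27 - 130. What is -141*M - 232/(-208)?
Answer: 377627/26 ≈ 14524.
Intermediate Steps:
M = -103
-141*M - 232/(-208) = -141*(-103) - 232/(-208) = 14523 - 232*(-1/208) = 14523 + 29/26 = 377627/26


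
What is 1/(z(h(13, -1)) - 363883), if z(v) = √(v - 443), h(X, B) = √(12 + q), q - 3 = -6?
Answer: -363883/132410838129 - 2*I*√110/132410838129 ≈ -2.7481e-6 - 1.5842e-10*I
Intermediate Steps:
q = -3 (q = 3 - 6 = -3)
h(X, B) = 3 (h(X, B) = √(12 - 3) = √9 = 3)
z(v) = √(-443 + v)
1/(z(h(13, -1)) - 363883) = 1/(√(-443 + 3) - 363883) = 1/(√(-440) - 363883) = 1/(2*I*√110 - 363883) = 1/(-363883 + 2*I*√110)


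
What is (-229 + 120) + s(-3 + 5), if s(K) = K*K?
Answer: -105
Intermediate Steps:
s(K) = K²
(-229 + 120) + s(-3 + 5) = (-229 + 120) + (-3 + 5)² = -109 + 2² = -109 + 4 = -105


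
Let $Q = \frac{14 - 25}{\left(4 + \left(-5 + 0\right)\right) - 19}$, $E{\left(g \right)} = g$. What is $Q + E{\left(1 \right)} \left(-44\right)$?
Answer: $- \frac{869}{20} \approx -43.45$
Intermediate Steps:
$Q = \frac{11}{20}$ ($Q = - \frac{11}{\left(4 - 5\right) - 19} = - \frac{11}{-1 - 19} = - \frac{11}{-20} = \left(-11\right) \left(- \frac{1}{20}\right) = \frac{11}{20} \approx 0.55$)
$Q + E{\left(1 \right)} \left(-44\right) = \frac{11}{20} + 1 \left(-44\right) = \frac{11}{20} - 44 = - \frac{869}{20}$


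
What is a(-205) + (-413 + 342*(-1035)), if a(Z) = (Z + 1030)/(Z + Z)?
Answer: -29059571/82 ≈ -3.5439e+5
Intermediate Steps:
a(Z) = (1030 + Z)/(2*Z) (a(Z) = (1030 + Z)/((2*Z)) = (1030 + Z)*(1/(2*Z)) = (1030 + Z)/(2*Z))
a(-205) + (-413 + 342*(-1035)) = (½)*(1030 - 205)/(-205) + (-413 + 342*(-1035)) = (½)*(-1/205)*825 + (-413 - 353970) = -165/82 - 354383 = -29059571/82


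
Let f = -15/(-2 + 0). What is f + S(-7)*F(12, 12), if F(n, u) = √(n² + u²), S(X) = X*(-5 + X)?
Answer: 15/2 + 1008*√2 ≈ 1433.0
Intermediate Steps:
f = 15/2 (f = -15/(-2) = -15*(-½) = 15/2 ≈ 7.5000)
f + S(-7)*F(12, 12) = 15/2 + (-7*(-5 - 7))*√(12² + 12²) = 15/2 + (-7*(-12))*√(144 + 144) = 15/2 + 84*√288 = 15/2 + 84*(12*√2) = 15/2 + 1008*√2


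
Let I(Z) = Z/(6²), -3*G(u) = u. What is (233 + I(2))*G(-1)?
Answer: 4195/54 ≈ 77.685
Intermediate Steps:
G(u) = -u/3
I(Z) = Z/36
(233 + I(2))*G(-1) = (233 + (1/36)*2)*(-⅓*(-1)) = (233 + 1/18)*(⅓) = (4195/18)*(⅓) = 4195/54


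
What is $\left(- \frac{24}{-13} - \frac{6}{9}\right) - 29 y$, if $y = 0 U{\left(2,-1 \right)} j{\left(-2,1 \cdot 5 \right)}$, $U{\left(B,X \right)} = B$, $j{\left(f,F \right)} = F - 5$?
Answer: $\frac{46}{39} \approx 1.1795$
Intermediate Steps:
$j{\left(f,F \right)} = -5 + F$
$y = 0$ ($y = 0 \cdot 2 \left(-5 + 1 \cdot 5\right) = 0 \left(-5 + 5\right) = 0 \cdot 0 = 0$)
$\left(- \frac{24}{-13} - \frac{6}{9}\right) - 29 y = \left(- \frac{24}{-13} - \frac{6}{9}\right) - 0 = \left(\left(-24\right) \left(- \frac{1}{13}\right) - \frac{2}{3}\right) + 0 = \left(\frac{24}{13} - \frac{2}{3}\right) + 0 = \frac{46}{39} + 0 = \frac{46}{39}$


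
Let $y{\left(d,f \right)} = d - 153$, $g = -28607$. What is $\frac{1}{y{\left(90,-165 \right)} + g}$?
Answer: $- \frac{1}{28670} \approx -3.488 \cdot 10^{-5}$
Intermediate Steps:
$y{\left(d,f \right)} = -153 + d$ ($y{\left(d,f \right)} = d - 153 = -153 + d$)
$\frac{1}{y{\left(90,-165 \right)} + g} = \frac{1}{\left(-153 + 90\right) - 28607} = \frac{1}{-63 - 28607} = \frac{1}{-28670} = - \frac{1}{28670}$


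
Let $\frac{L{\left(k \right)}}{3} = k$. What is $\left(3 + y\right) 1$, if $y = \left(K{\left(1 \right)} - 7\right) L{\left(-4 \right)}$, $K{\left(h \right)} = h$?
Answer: $75$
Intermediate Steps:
$L{\left(k \right)} = 3 k$
$y = 72$ ($y = \left(1 - 7\right) 3 \left(-4\right) = \left(1 - 7\right) \left(-12\right) = \left(-6\right) \left(-12\right) = 72$)
$\left(3 + y\right) 1 = \left(3 + 72\right) 1 = 75 \cdot 1 = 75$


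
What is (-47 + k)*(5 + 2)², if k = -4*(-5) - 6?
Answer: -1617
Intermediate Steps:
k = 14 (k = 20 - 6 = 14)
(-47 + k)*(5 + 2)² = (-47 + 14)*(5 + 2)² = -33*7² = -33*49 = -1617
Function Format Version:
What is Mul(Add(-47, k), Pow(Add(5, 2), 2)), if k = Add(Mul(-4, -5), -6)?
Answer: -1617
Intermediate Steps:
k = 14 (k = Add(20, -6) = 14)
Mul(Add(-47, k), Pow(Add(5, 2), 2)) = Mul(Add(-47, 14), Pow(Add(5, 2), 2)) = Mul(-33, Pow(7, 2)) = Mul(-33, 49) = -1617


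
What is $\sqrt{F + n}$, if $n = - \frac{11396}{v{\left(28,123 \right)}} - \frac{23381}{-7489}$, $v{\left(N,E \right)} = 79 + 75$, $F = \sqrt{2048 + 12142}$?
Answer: $\frac{\sqrt{-3975198645 + 56085121 \sqrt{14190}}}{7489} \approx 6.9458$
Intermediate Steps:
$F = \sqrt{14190} \approx 119.12$
$v{\left(N,E \right)} = 154$
$n = - \frac{530805}{7489}$ ($n = - \frac{11396}{154} - \frac{23381}{-7489} = \left(-11396\right) \frac{1}{154} - - \frac{23381}{7489} = -74 + \frac{23381}{7489} = - \frac{530805}{7489} \approx -70.878$)
$\sqrt{F + n} = \sqrt{\sqrt{14190} - \frac{530805}{7489}} = \sqrt{- \frac{530805}{7489} + \sqrt{14190}}$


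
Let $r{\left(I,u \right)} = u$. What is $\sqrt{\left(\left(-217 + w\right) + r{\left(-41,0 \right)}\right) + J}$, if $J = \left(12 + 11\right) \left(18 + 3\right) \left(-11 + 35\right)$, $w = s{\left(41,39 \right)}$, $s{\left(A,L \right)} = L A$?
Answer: $\sqrt{12974} \approx 113.9$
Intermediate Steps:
$s{\left(A,L \right)} = A L$
$w = 1599$ ($w = 41 \cdot 39 = 1599$)
$J = 11592$ ($J = 23 \cdot 21 \cdot 24 = 483 \cdot 24 = 11592$)
$\sqrt{\left(\left(-217 + w\right) + r{\left(-41,0 \right)}\right) + J} = \sqrt{\left(\left(-217 + 1599\right) + 0\right) + 11592} = \sqrt{\left(1382 + 0\right) + 11592} = \sqrt{1382 + 11592} = \sqrt{12974}$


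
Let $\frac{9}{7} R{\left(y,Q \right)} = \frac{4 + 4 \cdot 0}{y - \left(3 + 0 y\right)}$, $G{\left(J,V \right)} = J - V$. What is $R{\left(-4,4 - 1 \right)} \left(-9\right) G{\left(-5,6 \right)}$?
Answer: $-44$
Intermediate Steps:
$R{\left(y,Q \right)} = \frac{28}{9 \left(-3 + y\right)}$ ($R{\left(y,Q \right)} = \frac{7 \frac{4 + 4 \cdot 0}{y - \left(3 + 0 y\right)}}{9} = \frac{7 \frac{4 + 0}{y + \left(-3 + 0\right)}}{9} = \frac{7 \frac{4}{y - 3}}{9} = \frac{7 \frac{4}{-3 + y}}{9} = \frac{28}{9 \left(-3 + y\right)}$)
$R{\left(-4,4 - 1 \right)} \left(-9\right) G{\left(-5,6 \right)} = \frac{28}{9 \left(-3 - 4\right)} \left(-9\right) \left(-5 - 6\right) = \frac{28}{9 \left(-7\right)} \left(-9\right) \left(-5 - 6\right) = \frac{28}{9} \left(- \frac{1}{7}\right) \left(-9\right) \left(-11\right) = \left(- \frac{4}{9}\right) \left(-9\right) \left(-11\right) = 4 \left(-11\right) = -44$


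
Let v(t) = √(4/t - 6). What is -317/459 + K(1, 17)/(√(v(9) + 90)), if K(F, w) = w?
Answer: -317/459 + 17*√15/(5*√(54 + I*√2)) ≈ 1.1009 - 0.023455*I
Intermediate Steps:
v(t) = √(-6 + 4/t)
-317/459 + K(1, 17)/(√(v(9) + 90)) = -317/459 + 17/(√(√(-6 + 4/9) + 90)) = -317/459 + 17/(√(√(-50/9) + 90)) = -317/459 + 17/(√(5*I*√2/3 + 90)) = -317/459 + 17/(√(90 + 5*I*√2/3)) = -317/459 + 17/√(90 + 5*I*√2/3)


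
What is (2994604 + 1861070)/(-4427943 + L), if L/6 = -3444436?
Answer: -1618558/8364853 ≈ -0.19350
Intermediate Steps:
L = -20666616 (L = 6*(-3444436) = -20666616)
(2994604 + 1861070)/(-4427943 + L) = (2994604 + 1861070)/(-4427943 - 20666616) = 4855674/(-25094559) = 4855674*(-1/25094559) = -1618558/8364853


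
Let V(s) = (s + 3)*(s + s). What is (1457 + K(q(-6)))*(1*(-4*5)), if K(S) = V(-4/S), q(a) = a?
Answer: -263140/9 ≈ -29238.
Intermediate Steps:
V(s) = 2*s*(3 + s) (V(s) = (3 + s)*(2*s) = 2*s*(3 + s))
K(S) = -8*(3 - 4/S)/S (K(S) = 2*(-4/S)*(3 - 4/S) = -8*(3 - 4/S)/S)
(1457 + K(q(-6)))*(1*(-4*5)) = (1457 + 8*(4 - 3*(-6))/(-6)²)*(1*(-4*5)) = (1457 + 8*(1/36)*(4 + 18))*(1*(-20)) = (1457 + 8*(1/36)*22)*(-20) = (1457 + 44/9)*(-20) = (13157/9)*(-20) = -263140/9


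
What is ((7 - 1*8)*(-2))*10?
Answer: 20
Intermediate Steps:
((7 - 1*8)*(-2))*10 = ((7 - 8)*(-2))*10 = -1*(-2)*10 = 2*10 = 20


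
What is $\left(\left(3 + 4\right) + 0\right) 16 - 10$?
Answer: $102$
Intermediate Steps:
$\left(\left(3 + 4\right) + 0\right) 16 - 10 = \left(7 + 0\right) 16 - 10 = 7 \cdot 16 - 10 = 112 - 10 = 102$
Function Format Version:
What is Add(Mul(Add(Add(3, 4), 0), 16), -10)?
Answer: 102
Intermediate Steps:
Add(Mul(Add(Add(3, 4), 0), 16), -10) = Add(Mul(Add(7, 0), 16), -10) = Add(Mul(7, 16), -10) = Add(112, -10) = 102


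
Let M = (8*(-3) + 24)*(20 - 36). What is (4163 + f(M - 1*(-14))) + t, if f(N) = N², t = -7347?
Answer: -2988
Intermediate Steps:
M = 0 (M = (-24 + 24)*(-16) = 0*(-16) = 0)
(4163 + f(M - 1*(-14))) + t = (4163 + (0 - 1*(-14))²) - 7347 = (4163 + (0 + 14)²) - 7347 = (4163 + 14²) - 7347 = (4163 + 196) - 7347 = 4359 - 7347 = -2988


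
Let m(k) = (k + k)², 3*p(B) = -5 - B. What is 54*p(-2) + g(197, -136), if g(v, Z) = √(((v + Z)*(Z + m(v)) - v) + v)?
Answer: -54 + 10*√94611 ≈ 3021.9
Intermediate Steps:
p(B) = -5/3 - B/3 (p(B) = (-5 - B)/3 = -5/3 - B/3)
m(k) = 4*k² (m(k) = (2*k)² = 4*k²)
g(v, Z) = √((Z + v)*(Z + 4*v²)) (g(v, Z) = √(((v + Z)*(Z + 4*v²) - v) + v) = √(((Z + v)*(Z + 4*v²) - v) + v) = √((-v + (Z + v)*(Z + 4*v²)) + v) = √((Z + v)*(Z + 4*v²)))
54*p(-2) + g(197, -136) = 54*(-5/3 - ⅓*(-2)) + √((-136)² + 4*197³ - 136*197 + 4*(-136)*197²) = 54*(-5/3 + ⅔) + √(18496 + 4*7645373 - 26792 + 4*(-136)*38809) = 54*(-1) + √(18496 + 30581492 - 26792 - 21112096) = -54 + √9461100 = -54 + 10*√94611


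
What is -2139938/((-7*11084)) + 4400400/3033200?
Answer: 8540347721/294174902 ≈ 29.032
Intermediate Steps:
-2139938/((-7*11084)) + 4400400/3033200 = -2139938/(-77588) + 4400400*(1/3033200) = -2139938*(-1/77588) + 11001/7583 = 1069969/38794 + 11001/7583 = 8540347721/294174902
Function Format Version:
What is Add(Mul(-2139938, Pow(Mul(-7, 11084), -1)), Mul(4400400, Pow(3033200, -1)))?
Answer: Rational(8540347721, 294174902) ≈ 29.032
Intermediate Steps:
Add(Mul(-2139938, Pow(Mul(-7, 11084), -1)), Mul(4400400, Pow(3033200, -1))) = Add(Mul(-2139938, Pow(-77588, -1)), Mul(4400400, Rational(1, 3033200))) = Add(Mul(-2139938, Rational(-1, 77588)), Rational(11001, 7583)) = Add(Rational(1069969, 38794), Rational(11001, 7583)) = Rational(8540347721, 294174902)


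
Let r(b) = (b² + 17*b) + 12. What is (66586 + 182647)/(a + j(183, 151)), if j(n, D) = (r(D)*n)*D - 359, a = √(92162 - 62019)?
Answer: 174793378836173/491857009504652618 - 249233*√30143/491857009504652618 ≈ 0.00035537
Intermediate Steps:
r(b) = 12 + b² + 17*b
a = √30143 ≈ 173.62
j(n, D) = -359 + D*n*(12 + D² + 17*D) (j(n, D) = ((12 + D² + 17*D)*n)*D - 359 = (n*(12 + D² + 17*D))*D - 359 = D*n*(12 + D² + 17*D) - 359 = -359 + D*n*(12 + D² + 17*D))
(66586 + 182647)/(a + j(183, 151)) = (66586 + 182647)/(√30143 + (-359 + 151*183*(12 + 151² + 17*151))) = 249233/(√30143 + (-359 + 151*183*(12 + 22801 + 2567))) = 249233/(√30143 + (-359 + 151*183*25380)) = 249233/(√30143 + (-359 + 701325540)) = 249233/(√30143 + 701325181) = 249233/(701325181 + √30143)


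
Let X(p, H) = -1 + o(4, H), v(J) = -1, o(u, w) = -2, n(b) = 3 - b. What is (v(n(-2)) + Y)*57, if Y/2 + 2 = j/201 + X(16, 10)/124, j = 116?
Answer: -922051/4154 ≈ -221.97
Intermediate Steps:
X(p, H) = -3 (X(p, H) = -1 - 2 = -3)
Y = -36067/12462 (Y = -4 + 2*(116/201 - 3/124) = -4 + 2*(13781/24924) = -4 + 13781/12462 = -36067/12462 ≈ -2.8942)
(v(n(-2)) + Y)*57 = (-1 - 36067/12462)*57 = -48529/12462*57 = -922051/4154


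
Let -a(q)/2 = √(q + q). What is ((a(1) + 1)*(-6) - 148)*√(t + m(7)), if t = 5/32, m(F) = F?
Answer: √458*(-77 + 6*√2)/4 ≈ -366.57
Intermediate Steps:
a(q) = -2*√2*√q (a(q) = -2*√(q + q) = -2*√2*√q)
t = 5/32 (t = 5*(1/32) = 5/32 ≈ 0.15625)
((a(1) + 1)*(-6) - 148)*√(t + m(7)) = ((-2*√2*√1 + 1)*(-6) - 148)*√(5/32 + 7) = ((-2*√2*1 + 1)*(-6) - 148)*√(229/32) = ((-2*√2 + 1)*(-6) - 148)*(√458/8) = ((1 - 2*√2)*(-6) - 148)*(√458/8) = ((-6 + 12*√2) - 148)*(√458/8) = (-154 + 12*√2)*(√458/8) = √458*(-154 + 12*√2)/8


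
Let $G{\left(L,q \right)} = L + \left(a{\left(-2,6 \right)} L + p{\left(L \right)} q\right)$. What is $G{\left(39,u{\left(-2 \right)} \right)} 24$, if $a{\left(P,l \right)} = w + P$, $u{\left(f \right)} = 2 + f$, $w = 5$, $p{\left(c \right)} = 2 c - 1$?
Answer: $3744$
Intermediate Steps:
$p{\left(c \right)} = -1 + 2 c$
$a{\left(P,l \right)} = 5 + P$
$G{\left(L,q \right)} = 4 L + q \left(-1 + 2 L\right)$ ($G{\left(L,q \right)} = L + \left(\left(5 - 2\right) L + \left(-1 + 2 L\right) q\right) = L + \left(3 L + q \left(-1 + 2 L\right)\right) = 4 L + q \left(-1 + 2 L\right)$)
$G{\left(39,u{\left(-2 \right)} \right)} 24 = \left(4 \cdot 39 + \left(2 - 2\right) \left(-1 + 2 \cdot 39\right)\right) 24 = \left(156 + 0 \left(-1 + 78\right)\right) 24 = \left(156 + 0 \cdot 77\right) 24 = \left(156 + 0\right) 24 = 156 \cdot 24 = 3744$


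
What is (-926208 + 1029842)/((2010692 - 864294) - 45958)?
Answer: 51817/550220 ≈ 0.094175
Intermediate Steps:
(-926208 + 1029842)/((2010692 - 864294) - 45958) = 103634/(1146398 - 45958) = 103634/1100440 = 103634*(1/1100440) = 51817/550220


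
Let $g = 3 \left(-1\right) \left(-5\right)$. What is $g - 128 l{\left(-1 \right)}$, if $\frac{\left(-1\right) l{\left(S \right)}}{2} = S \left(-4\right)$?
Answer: $1039$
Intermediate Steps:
$l{\left(S \right)} = 8 S$ ($l{\left(S \right)} = - 2 S \left(-4\right) = - 2 \left(- 4 S\right) = 8 S$)
$g = 15$ ($g = \left(-3\right) \left(-5\right) = 15$)
$g - 128 l{\left(-1 \right)} = 15 - 128 \cdot 8 \left(-1\right) = 15 - -1024 = 15 + 1024 = 1039$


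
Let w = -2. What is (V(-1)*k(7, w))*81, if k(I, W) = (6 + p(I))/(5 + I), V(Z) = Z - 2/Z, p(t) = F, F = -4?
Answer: 27/2 ≈ 13.500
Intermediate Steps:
p(t) = -4
k(I, W) = 2/(5 + I) (k(I, W) = (6 - 4)/(5 + I) = 2/(5 + I))
(V(-1)*k(7, w))*81 = ((-1 - 2/(-1))*(2/(5 + 7)))*81 = ((-1 - 2*(-1))*(2/12))*81 = ((-1 + 2)*(2*(1/12)))*81 = (1*(⅙))*81 = (⅙)*81 = 27/2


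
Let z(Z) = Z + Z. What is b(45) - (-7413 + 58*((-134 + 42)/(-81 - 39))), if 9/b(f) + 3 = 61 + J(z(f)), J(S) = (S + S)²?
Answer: 3587517959/486870 ≈ 7368.5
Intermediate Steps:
z(Z) = 2*Z
J(S) = 4*S² (J(S) = (2*S)² = 4*S²)
b(f) = 9/(58 + 16*f²) (b(f) = 9/(-3 + (61 + 4*(2*f)²)) = 9/(-3 + (61 + 4*(4*f²))) = 9/(-3 + (61 + 16*f²)) = 9/(58 + 16*f²))
b(45) - (-7413 + 58*((-134 + 42)/(-81 - 39))) = 9/(2*(29 + 8*45²)) - (-7413 + 58*((-134 + 42)/(-81 - 39))) = 9/(2*(29 + 8*2025)) - (-7413 + 58*(-92/(-120))) = 9/(2*(29 + 16200)) - (-7413 + 58*(-92*(-1/120))) = (9/2)/16229 - (-7413 + 58*(23/30)) = (9/2)*(1/16229) - (-7413 + 667/15) = 9/32458 - 1*(-110528/15) = 9/32458 + 110528/15 = 3587517959/486870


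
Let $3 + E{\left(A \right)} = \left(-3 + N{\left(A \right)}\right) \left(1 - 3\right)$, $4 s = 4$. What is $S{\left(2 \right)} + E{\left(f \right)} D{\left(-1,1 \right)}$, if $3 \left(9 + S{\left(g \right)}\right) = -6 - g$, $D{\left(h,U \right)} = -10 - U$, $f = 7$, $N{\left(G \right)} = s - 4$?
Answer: $- \frac{332}{3} \approx -110.67$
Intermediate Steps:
$s = 1$ ($s = \frac{1}{4} \cdot 4 = 1$)
$N{\left(G \right)} = -3$ ($N{\left(G \right)} = 1 - 4 = -3$)
$E{\left(A \right)} = 9$ ($E{\left(A \right)} = -3 + \left(-3 - 3\right) \left(1 - 3\right) = -3 - -12 = -3 + 12 = 9$)
$S{\left(g \right)} = -11 - \frac{g}{3}$ ($S{\left(g \right)} = -9 + \frac{-6 - g}{3} = -9 - \left(2 + \frac{g}{3}\right) = -11 - \frac{g}{3}$)
$S{\left(2 \right)} + E{\left(f \right)} D{\left(-1,1 \right)} = \left(-11 - \frac{2}{3}\right) + 9 \left(-10 - 1\right) = - \frac{35}{3} + 9 \left(-11\right) = - \frac{35}{3} - 99 = - \frac{332}{3}$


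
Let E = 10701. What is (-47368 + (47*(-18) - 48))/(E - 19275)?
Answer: 24131/4287 ≈ 5.6289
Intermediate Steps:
(-47368 + (47*(-18) - 48))/(E - 19275) = (-47368 + (47*(-18) - 48))/(10701 - 19275) = (-47368 + (-846 - 48))/(-8574) = (-47368 - 894)*(-1/8574) = -48262*(-1/8574) = 24131/4287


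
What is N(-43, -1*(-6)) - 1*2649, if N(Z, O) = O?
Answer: -2643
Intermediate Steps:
N(-43, -1*(-6)) - 1*2649 = -1*(-6) - 1*2649 = 6 - 2649 = -2643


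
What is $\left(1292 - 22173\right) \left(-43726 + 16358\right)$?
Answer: $571471208$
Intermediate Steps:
$\left(1292 - 22173\right) \left(-43726 + 16358\right) = \left(1292 - 22173\right) \left(-27368\right) = \left(-20881\right) \left(-27368\right) = 571471208$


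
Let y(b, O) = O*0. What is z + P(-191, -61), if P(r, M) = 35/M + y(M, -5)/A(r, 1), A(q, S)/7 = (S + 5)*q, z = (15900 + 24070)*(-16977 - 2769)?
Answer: -48144104855/61 ≈ -7.8925e+8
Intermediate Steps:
y(b, O) = 0
z = -789247620 (z = 39970*(-19746) = -789247620)
A(q, S) = 7*q*(5 + S) (A(q, S) = 7*((S + 5)*q) = 7*((5 + S)*q) = 7*(q*(5 + S)) = 7*q*(5 + S))
P(r, M) = 35/M (P(r, M) = 35/M + 0/((7*r*(5 + 1))) = 35/M + 0/((7*r*6)) = 35/M + 0/((42*r)) = 35/M + 0*(1/(42*r)) = 35/M + 0 = 35/M)
z + P(-191, -61) = -789247620 + 35/(-61) = -789247620 + 35*(-1/61) = -789247620 - 35/61 = -48144104855/61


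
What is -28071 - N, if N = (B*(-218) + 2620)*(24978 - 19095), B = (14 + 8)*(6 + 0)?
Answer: 153847677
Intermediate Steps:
B = 132 (B = 22*6 = 132)
N = -153875748 (N = (132*(-218) + 2620)*(24978 - 19095) = (-28776 + 2620)*5883 = -26156*5883 = -153875748)
-28071 - N = -28071 - 1*(-153875748) = -28071 + 153875748 = 153847677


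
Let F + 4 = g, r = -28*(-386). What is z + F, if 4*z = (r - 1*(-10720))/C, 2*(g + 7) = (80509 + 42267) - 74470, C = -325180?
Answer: 3925245089/162590 ≈ 24142.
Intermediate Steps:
r = 10808
g = 24146 (g = -7 + ((80509 + 42267) - 74470)/2 = -7 + (122776 - 74470)/2 = -7 + (½)*48306 = -7 + 24153 = 24146)
F = 24142 (F = -4 + 24146 = 24142)
z = -2691/162590 (z = ((10808 - 1*(-10720))/(-325180))/4 = ((10808 + 10720)*(-1/325180))/4 = (21528*(-1/325180))/4 = (¼)*(-5382/81295) = -2691/162590 ≈ -0.016551)
z + F = -2691/162590 + 24142 = 3925245089/162590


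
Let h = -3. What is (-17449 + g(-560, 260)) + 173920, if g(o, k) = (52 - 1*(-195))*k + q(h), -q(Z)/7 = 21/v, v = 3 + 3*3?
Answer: 882715/4 ≈ 2.2068e+5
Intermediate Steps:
v = 12 (v = 3 + 9 = 12)
q(Z) = -49/4 (q(Z) = -147/12 = -7*7/4 = -49/4)
g(o, k) = -49/4 + 247*k (g(o, k) = (52 - 1*(-195))*k - 49/4 = (52 + 195)*k - 49/4 = 247*k - 49/4 = -49/4 + 247*k)
(-17449 + g(-560, 260)) + 173920 = (-17449 + (-49/4 + 247*260)) + 173920 = (-17449 + (-49/4 + 64220)) + 173920 = (-17449 + 256831/4) + 173920 = 187035/4 + 173920 = 882715/4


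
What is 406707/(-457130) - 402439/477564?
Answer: -654317581/377696940 ≈ -1.7324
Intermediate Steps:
406707/(-457130) - 402439/477564 = 406707*(-1/457130) - 402439*1/477564 = -406707/457130 - 402439/477564 = -654317581/377696940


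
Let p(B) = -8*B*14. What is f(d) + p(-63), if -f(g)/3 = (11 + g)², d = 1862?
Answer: -10517331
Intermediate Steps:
f(g) = -3*(11 + g)²
p(B) = -112*B
f(d) + p(-63) = -3*(11 + 1862)² - 112*(-63) = -3*1873² + 7056 = -3*3508129 + 7056 = -10524387 + 7056 = -10517331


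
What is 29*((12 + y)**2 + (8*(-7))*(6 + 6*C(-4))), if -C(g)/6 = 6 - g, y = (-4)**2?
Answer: 597632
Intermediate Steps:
y = 16
C(g) = -36 + 6*g (C(g) = -6*(6 - g) = -36 + 6*g)
29*((12 + y)**2 + (8*(-7))*(6 + 6*C(-4))) = 29*((12 + 16)**2 + (8*(-7))*(6 + 6*(-36 + 6*(-4)))) = 29*(28**2 - 56*(6 + 6*(-36 - 24))) = 29*(784 - 56*(6 + 6*(-60))) = 29*(784 - 56*(6 - 360)) = 29*(784 - 56*(-354)) = 29*(784 + 19824) = 29*20608 = 597632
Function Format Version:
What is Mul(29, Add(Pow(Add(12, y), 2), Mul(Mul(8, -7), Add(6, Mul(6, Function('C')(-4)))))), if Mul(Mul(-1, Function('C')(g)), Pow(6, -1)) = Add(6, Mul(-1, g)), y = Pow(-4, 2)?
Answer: 597632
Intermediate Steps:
y = 16
Function('C')(g) = Add(-36, Mul(6, g)) (Function('C')(g) = Mul(-6, Add(6, Mul(-1, g))) = Add(-36, Mul(6, g)))
Mul(29, Add(Pow(Add(12, y), 2), Mul(Mul(8, -7), Add(6, Mul(6, Function('C')(-4)))))) = Mul(29, Add(Pow(Add(12, 16), 2), Mul(Mul(8, -7), Add(6, Mul(6, Add(-36, Mul(6, -4))))))) = Mul(29, Add(Pow(28, 2), Mul(-56, Add(6, Mul(6, Add(-36, -24)))))) = Mul(29, Add(784, Mul(-56, Add(6, Mul(6, -60))))) = Mul(29, Add(784, Mul(-56, Add(6, -360)))) = Mul(29, Add(784, Mul(-56, -354))) = Mul(29, Add(784, 19824)) = Mul(29, 20608) = 597632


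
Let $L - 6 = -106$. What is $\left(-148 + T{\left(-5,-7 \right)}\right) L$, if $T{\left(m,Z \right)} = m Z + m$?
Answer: $11800$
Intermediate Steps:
$L = -100$ ($L = 6 - 106 = -100$)
$T{\left(m,Z \right)} = m + Z m$ ($T{\left(m,Z \right)} = Z m + m = m + Z m$)
$\left(-148 + T{\left(-5,-7 \right)}\right) L = \left(-148 - 5 \left(1 - 7\right)\right) \left(-100\right) = \left(-148 - -30\right) \left(-100\right) = \left(-148 + 30\right) \left(-100\right) = \left(-118\right) \left(-100\right) = 11800$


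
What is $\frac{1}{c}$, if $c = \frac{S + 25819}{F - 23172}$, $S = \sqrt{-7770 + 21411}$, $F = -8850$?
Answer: $- \frac{413388009}{333303560} + \frac{16011 \sqrt{13641}}{333303560} \approx -1.2347$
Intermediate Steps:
$S = \sqrt{13641} \approx 116.79$
$c = - \frac{25819}{32022} - \frac{\sqrt{13641}}{32022}$ ($c = \frac{\sqrt{13641} + 25819}{-8850 - 23172} = \frac{25819 + \sqrt{13641}}{-32022} = \left(25819 + \sqrt{13641}\right) \left(- \frac{1}{32022}\right) = - \frac{25819}{32022} - \frac{\sqrt{13641}}{32022} \approx -0.80994$)
$\frac{1}{c} = \frac{1}{- \frac{25819}{32022} - \frac{\sqrt{13641}}{32022}}$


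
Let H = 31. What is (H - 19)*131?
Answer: 1572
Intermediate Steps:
(H - 19)*131 = (31 - 19)*131 = 12*131 = 1572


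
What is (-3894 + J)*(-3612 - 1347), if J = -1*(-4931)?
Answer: -5142483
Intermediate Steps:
J = 4931
(-3894 + J)*(-3612 - 1347) = (-3894 + 4931)*(-3612 - 1347) = 1037*(-4959) = -5142483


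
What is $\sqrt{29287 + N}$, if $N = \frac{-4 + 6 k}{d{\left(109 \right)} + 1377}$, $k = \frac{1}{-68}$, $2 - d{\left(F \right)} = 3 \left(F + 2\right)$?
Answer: $\frac{41 \sqrt{5508943619}}{17782} \approx 171.13$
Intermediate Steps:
$d{\left(F \right)} = -4 - 3 F$ ($d{\left(F \right)} = 2 - 3 \left(F + 2\right) = 2 - 3 \left(2 + F\right) = 2 - \left(6 + 3 F\right) = -4 - 3 F$)
$k = - \frac{1}{68} \approx -0.014706$
$N = - \frac{139}{35564}$ ($N = \frac{-4 + 6 \left(- \frac{1}{68}\right)}{\left(-4 - 327\right) + 1377} = \frac{-4 - \frac{3}{34}}{\left(-4 - 327\right) + 1377} = - \frac{139}{34 \left(-331 + 1377\right)} = - \frac{139}{34 \cdot 1046} = \left(- \frac{139}{34}\right) \frac{1}{1046} = - \frac{139}{35564} \approx -0.0039084$)
$\sqrt{29287 + N} = \sqrt{29287 - \frac{139}{35564}} = \sqrt{\frac{1041562729}{35564}} = \frac{41 \sqrt{5508943619}}{17782}$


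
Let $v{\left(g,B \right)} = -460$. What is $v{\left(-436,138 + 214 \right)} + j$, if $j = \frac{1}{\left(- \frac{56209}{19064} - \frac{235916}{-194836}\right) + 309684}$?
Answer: $- \frac{132280979668754764}{287567349124659} \approx -460.0$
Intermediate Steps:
$j = \frac{928588376}{287567349124659}$ ($j = \frac{1}{\left(\left(-56209\right) \frac{1}{19064} - - \frac{58979}{48709}\right) + 309684} = \frac{1}{\left(- \frac{56209}{19064} + \frac{58979}{48709}\right) + 309684} = \frac{1}{- \frac{1613508525}{928588376} + 309684} = \frac{1}{\frac{287567349124659}{928588376}} = \frac{928588376}{287567349124659} \approx 3.2291 \cdot 10^{-6}$)
$v{\left(-436,138 + 214 \right)} + j = -460 + \frac{928588376}{287567349124659} = - \frac{132280979668754764}{287567349124659}$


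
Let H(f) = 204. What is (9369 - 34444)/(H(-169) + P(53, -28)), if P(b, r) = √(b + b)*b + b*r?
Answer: 16048000/670323 + 1328975*√106/1340646 ≈ 34.147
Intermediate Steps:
P(b, r) = b*r + √2*b^(3/2) (P(b, r) = √(2*b)*b + b*r = (√2*√b)*b + b*r = √2*b^(3/2) + b*r = b*r + √2*b^(3/2))
(9369 - 34444)/(H(-169) + P(53, -28)) = (9369 - 34444)/(204 + (53*(-28) + √2*53^(3/2))) = -25075/(204 + (-1484 + √2*(53*√53))) = -25075/(204 + (-1484 + 53*√106)) = -25075/(-1280 + 53*√106)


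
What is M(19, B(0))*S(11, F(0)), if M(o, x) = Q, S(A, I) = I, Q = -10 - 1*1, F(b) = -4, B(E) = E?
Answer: 44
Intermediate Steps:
Q = -11 (Q = -10 - 1 = -11)
M(o, x) = -11
M(19, B(0))*S(11, F(0)) = -11*(-4) = 44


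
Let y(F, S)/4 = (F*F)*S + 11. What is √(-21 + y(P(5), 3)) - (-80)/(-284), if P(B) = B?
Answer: -20/71 + √323 ≈ 17.691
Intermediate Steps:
y(F, S) = 44 + 4*S*F² (y(F, S) = 4*((F*F)*S + 11) = 4*(F²*S + 11) = 4*(S*F² + 11) = 4*(11 + S*F²) = 44 + 4*S*F²)
√(-21 + y(P(5), 3)) - (-80)/(-284) = √(-21 + (44 + 4*3*5²)) - (-80)/(-284) = √(-21 + (44 + 4*3*25)) - (-80)*(-1)/284 = √(-21 + (44 + 300)) - 1*20/71 = √(-21 + 344) - 20/71 = √323 - 20/71 = -20/71 + √323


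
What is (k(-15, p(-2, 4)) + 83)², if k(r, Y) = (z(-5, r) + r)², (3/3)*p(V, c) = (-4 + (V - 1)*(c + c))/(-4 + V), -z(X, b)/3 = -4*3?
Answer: 274576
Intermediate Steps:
z(X, b) = 36 (z(X, b) = -(-12)*3 = -3*(-12) = 36)
p(V, c) = (-4 + 2*c*(-1 + V))/(-4 + V) (p(V, c) = (-4 + (V - 1)*(c + c))/(-4 + V) = (-4 + (-1 + V)*(2*c))/(-4 + V) = (-4 + 2*c*(-1 + V))/(-4 + V))
k(r, Y) = (36 + r)²
(k(-15, p(-2, 4)) + 83)² = ((36 - 15)² + 83)² = (21² + 83)² = (441 + 83)² = 524² = 274576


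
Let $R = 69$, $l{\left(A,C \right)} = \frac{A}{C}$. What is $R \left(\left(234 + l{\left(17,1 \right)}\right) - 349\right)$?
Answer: $-6762$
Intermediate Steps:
$R \left(\left(234 + l{\left(17,1 \right)}\right) - 349\right) = 69 \left(\left(234 + \frac{17}{1}\right) - 349\right) = 69 \left(\left(234 + 17 \cdot 1\right) - 349\right) = 69 \left(\left(234 + 17\right) - 349\right) = 69 \left(251 - 349\right) = 69 \left(-98\right) = -6762$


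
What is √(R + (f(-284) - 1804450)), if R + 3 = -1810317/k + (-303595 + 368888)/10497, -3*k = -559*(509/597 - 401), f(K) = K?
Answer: I*√5245689322302135426585654702/53913557724 ≈ 1343.4*I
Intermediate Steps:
k = -133538392/1791 (k = -(-559)*(509/597 - 401)/3 = -(-559)*(-238888)/(3*597) = -⅓*133538392/597 = -133538392/1791 ≈ -74561.)
R = 38548054236643/1401752500824 (R = -3 + (-1810317/(-133538392/1791) + (-303595 + 368888)/10497) = -3 + (-1810317*(-1791/133538392) + 65293*(1/10497)) = -3 + (3242277747/133538392 + 65293/10497) = -3 + 42753311739115/1401752500824 = 38548054236643/1401752500824 ≈ 27.500)
√(R + (f(-284) - 1804450)) = √(38548054236643/1401752500824 + (-284 - 1804450)) = √(38548054236643/1401752500824 - 1804734) = √(-2529751849767864173/1401752500824) = I*√5245689322302135426585654702/53913557724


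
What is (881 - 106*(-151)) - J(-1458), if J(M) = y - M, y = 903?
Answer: 14526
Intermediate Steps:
J(M) = 903 - M
(881 - 106*(-151)) - J(-1458) = (881 - 106*(-151)) - (903 - 1*(-1458)) = (881 + 16006) - (903 + 1458) = 16887 - 1*2361 = 16887 - 2361 = 14526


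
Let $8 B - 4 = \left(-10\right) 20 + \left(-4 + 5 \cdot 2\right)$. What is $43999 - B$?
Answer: $\frac{176091}{4} \approx 44023.0$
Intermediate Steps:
$B = - \frac{95}{4}$ ($B = \frac{1}{2} + \frac{\left(-10\right) 20 + \left(-4 + 5 \cdot 2\right)}{8} = \frac{1}{2} + \frac{-200 + \left(-4 + 10\right)}{8} = \frac{1}{2} + \frac{-200 + 6}{8} = \frac{1}{2} + \frac{1}{8} \left(-194\right) = \frac{1}{2} - \frac{97}{4} = - \frac{95}{4} \approx -23.75$)
$43999 - B = 43999 - - \frac{95}{4} = 43999 + \frac{95}{4} = \frac{176091}{4}$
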